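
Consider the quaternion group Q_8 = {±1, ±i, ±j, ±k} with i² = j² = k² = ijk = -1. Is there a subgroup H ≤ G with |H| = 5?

No

5 does not divide |G| = 8, so by Lagrange no subgroup of order 5 exists.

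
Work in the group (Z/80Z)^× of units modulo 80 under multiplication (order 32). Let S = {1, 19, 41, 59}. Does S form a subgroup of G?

|S| = 4 divides |G| = 32, consistent with Lagrange.
S contains the identity, every element's inverse is in S, and S is closed under ·: it is a subgroup.
In fact S = ⟨19⟩.

Yes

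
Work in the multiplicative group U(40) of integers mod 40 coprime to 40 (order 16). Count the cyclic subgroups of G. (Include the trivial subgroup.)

Group the elements of G by the cyclic subgroup they generate; each cyclic subgroup of order d accounts for φ(d) elements.
Cyclic subgroups by order — order 1: 1; order 2: 7; order 4: 4.
Total: 12.

12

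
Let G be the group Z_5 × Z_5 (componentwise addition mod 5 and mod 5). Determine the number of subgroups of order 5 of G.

|G| = 25 and 5 | 25, so subgroups of order 5 are possible by Lagrange.
The subgroups of order 5 are: {(0,0), (0,1), (0,2), (0,3), (0,4)}; {(0,0), (1,0), (2,0), (3,0), (4,0)}; {(0,0), (1,1), (2,2), (3,3), (4,4)}; {(0,0), (1,2), (2,4), (3,1), (4,3)}; … (6 in all).
So G has 6 subgroups of order 5.

6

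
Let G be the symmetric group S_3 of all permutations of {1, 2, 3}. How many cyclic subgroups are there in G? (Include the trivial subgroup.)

5

A cyclic subgroup of order d is generated by each of its φ(d) elements of order d, so the cyclic subgroups of order d number (#elements of order d)/φ(d).
Cyclic subgroups by order — order 1: 1; order 2: 3; order 3: 1.
Total: 5.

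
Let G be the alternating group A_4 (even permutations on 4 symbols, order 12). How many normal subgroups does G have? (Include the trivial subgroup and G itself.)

3

G has 10 subgroups. Checking conjugation-invariance by order — order 1: 1/1 normal; order 2: 0/3 normal; order 3: 0/4 normal; order 4: 1/1 normal; order 12: 1/1 normal.
Total normal subgroups: 3.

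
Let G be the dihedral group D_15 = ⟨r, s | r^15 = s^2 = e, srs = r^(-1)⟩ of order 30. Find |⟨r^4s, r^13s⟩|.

10

|⟨r^4s⟩| = 2 and |⟨r^13s⟩| = 2, so |H| is a multiple of lcm(2, 2) = 2 and divides |G| = 30.
Closing under the operation: H = {e, r^3, r^6, r^9, r^12, rs, r^4s, r^7s, r^10s, r^13s}, so |H| = 10.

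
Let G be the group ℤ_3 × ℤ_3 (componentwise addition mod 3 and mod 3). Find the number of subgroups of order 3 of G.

|G| = 9 and 3 | 9, so subgroups of order 3 are possible by Lagrange.
The subgroups of order 3 are: {(0,0), (0,1), (0,2)}; {(0,0), (1,0), (2,0)}; {(0,0), (1,1), (2,2)}; {(0,0), (1,2), (2,1)}.
So G has 4 subgroups of order 3.

4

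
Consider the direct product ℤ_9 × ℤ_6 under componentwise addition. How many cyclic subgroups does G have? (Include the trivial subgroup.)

Group the elements of G by the cyclic subgroup they generate; each cyclic subgroup of order d accounts for φ(d) elements.
Cyclic subgroups by order — order 1: 1; order 2: 1; order 3: 4; order 6: 4; order 9: 3; order 18: 3.
Total: 16.

16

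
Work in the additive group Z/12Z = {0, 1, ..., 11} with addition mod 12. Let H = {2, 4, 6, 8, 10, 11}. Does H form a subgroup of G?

No

The identity 0 ∉ H, so H is not a subgroup.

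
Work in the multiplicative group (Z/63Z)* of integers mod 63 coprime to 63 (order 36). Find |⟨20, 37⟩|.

18

|⟨20⟩| = 6 and |⟨37⟩| = 3, so |H| is a multiple of lcm(6, 3) = 6 and divides |G| = 36.
Closing under the operation: H = {1, 4, 5, 16, 17, 20, 22, 25, 26, 37, 38, 41, 43, 46, 47, 58, 59, 62}, so |H| = 18.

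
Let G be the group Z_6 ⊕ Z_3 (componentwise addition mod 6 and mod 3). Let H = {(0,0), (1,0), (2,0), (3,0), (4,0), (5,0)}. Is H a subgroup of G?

|H| = 6 divides |G| = 18, consistent with Lagrange.
H contains the identity, every element's inverse is in H, and H is closed under +: it is a subgroup.
In fact H = ⟨(5,0)⟩.

Yes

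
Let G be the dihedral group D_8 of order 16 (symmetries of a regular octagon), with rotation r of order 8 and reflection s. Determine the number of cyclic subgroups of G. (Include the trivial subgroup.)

12

A cyclic subgroup of order d is generated by each of its φ(d) elements of order d, so the cyclic subgroups of order d number (#elements of order d)/φ(d).
Cyclic subgroups by order — order 1: 1; order 2: 9; order 4: 1; order 8: 1.
Total: 12.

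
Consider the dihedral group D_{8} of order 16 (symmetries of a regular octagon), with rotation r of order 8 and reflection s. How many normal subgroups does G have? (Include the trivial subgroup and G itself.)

G has 19 subgroups. Checking conjugation-invariance by order — order 1: 1/1 normal; order 2: 1/9 normal; order 4: 1/5 normal; order 8: 3/3 normal; order 16: 1/1 normal.
Total normal subgroups: 7.

7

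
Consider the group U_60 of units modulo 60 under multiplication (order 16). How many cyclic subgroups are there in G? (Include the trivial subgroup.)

A cyclic subgroup of order d is generated by each of its φ(d) elements of order d, so the cyclic subgroups of order d number (#elements of order d)/φ(d).
Cyclic subgroups by order — order 1: 1; order 2: 7; order 4: 4.
Total: 12.

12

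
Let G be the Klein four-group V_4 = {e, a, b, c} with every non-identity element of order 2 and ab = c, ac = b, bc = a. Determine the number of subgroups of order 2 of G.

3

|G| = 4 and 2 | 4, so subgroups of order 2 are possible by Lagrange.
The subgroups of order 2 are: {e, a}; {e, b}; {e, c}.
So G has 3 subgroups of order 2.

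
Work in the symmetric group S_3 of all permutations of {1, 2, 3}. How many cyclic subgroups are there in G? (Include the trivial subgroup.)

5

Group the elements of G by the cyclic subgroup they generate; each cyclic subgroup of order d accounts for φ(d) elements.
Cyclic subgroups by order — order 1: 1; order 2: 3; order 3: 1.
Total: 5.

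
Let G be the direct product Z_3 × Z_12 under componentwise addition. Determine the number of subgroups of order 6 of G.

4

|G| = 36 and 6 | 36, so subgroups of order 6 are possible by Lagrange.
The subgroups of order 6 are: {(0,0), (0,2), (0,4), (0,6), (0,8), (0,10)}; {(0,0), (0,6), (1,0), (1,6), (2,0), (2,6)}; {(0,0), (0,6), (1,4), (1,10), (2,2), (2,8)}; {(0,0), (0,6), (1,2), (1,8), (2,4), (2,10)}.
So G has 4 subgroups of order 6.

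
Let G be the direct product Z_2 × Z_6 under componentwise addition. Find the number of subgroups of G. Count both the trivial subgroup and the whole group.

|G| = 12, so by Lagrange every subgroup order divides 12. Divisors: 1, 2, 3, 4, 6, 12.
Subgroups by order — order 1: 1; order 2: 3; order 3: 1; order 4: 1; order 6: 3; order 12: 1.
Total: 1 + 3 + 1 + 1 + 3 + 1 = 10.

10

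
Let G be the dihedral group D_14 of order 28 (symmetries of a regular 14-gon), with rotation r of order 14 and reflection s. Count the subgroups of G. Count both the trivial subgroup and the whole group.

|G| = 28, so by Lagrange every subgroup order divides 28. Divisors: 1, 2, 4, 7, 14, 28.
Subgroups by order — order 1: 1; order 2: 15; order 4: 7; order 7: 1; order 14: 3; order 28: 1.
Total: 1 + 15 + 7 + 1 + 3 + 1 = 28.

28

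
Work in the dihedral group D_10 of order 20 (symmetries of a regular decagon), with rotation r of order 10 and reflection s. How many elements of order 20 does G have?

0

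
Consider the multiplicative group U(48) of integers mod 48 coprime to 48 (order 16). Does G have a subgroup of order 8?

8 | 16. A subgroup of order 8 is {1, 11, 13, 23, 25, 35, 37, 47}.

Yes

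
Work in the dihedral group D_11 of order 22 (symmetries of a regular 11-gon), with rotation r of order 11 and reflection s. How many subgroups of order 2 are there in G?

|G| = 22 and 2 | 22, so subgroups of order 2 are possible by Lagrange.
The subgroups of order 2 are: {e, r^10s}; {e, r^2s}; {e, r^3s}; {e, r^4s}; … (11 in all).
So G has 11 subgroups of order 2.

11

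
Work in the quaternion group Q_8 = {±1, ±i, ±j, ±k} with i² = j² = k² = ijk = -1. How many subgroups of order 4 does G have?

3

|G| = 8 and 4 | 8, so subgroups of order 4 are possible by Lagrange.
The subgroups of order 4 are: {1, -1, i, -i}; {1, -1, j, -j}; {1, -1, k, -k}.
So G has 3 subgroups of order 4.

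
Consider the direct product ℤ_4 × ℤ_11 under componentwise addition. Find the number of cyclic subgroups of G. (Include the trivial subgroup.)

6

Group the elements of G by the cyclic subgroup they generate; each cyclic subgroup of order d accounts for φ(d) elements.
Cyclic subgroups by order — order 1: 1; order 2: 1; order 4: 1; order 11: 1; order 22: 1; order 44: 1.
Total: 6.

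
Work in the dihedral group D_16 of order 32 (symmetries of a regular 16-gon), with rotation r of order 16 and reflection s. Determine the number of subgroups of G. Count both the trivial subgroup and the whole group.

|G| = 32, so by Lagrange every subgroup order divides 32. Divisors: 1, 2, 4, 8, 16, 32.
Subgroups by order — order 1: 1; order 2: 17; order 4: 9; order 8: 5; order 16: 3; order 32: 1.
Total: 1 + 17 + 9 + 5 + 3 + 1 = 36.

36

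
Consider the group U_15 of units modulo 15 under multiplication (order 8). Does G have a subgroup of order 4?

Yes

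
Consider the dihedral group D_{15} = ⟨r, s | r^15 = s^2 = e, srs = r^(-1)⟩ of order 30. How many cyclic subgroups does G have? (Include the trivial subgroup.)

19

Each element a generates a cyclic subgroup ⟨a⟩; distinct elements may generate the same one (a cyclic group of order d has φ(d) generators).
Cyclic subgroups by order — order 1: 1; order 2: 15; order 3: 1; order 5: 1; order 15: 1.
Total: 19.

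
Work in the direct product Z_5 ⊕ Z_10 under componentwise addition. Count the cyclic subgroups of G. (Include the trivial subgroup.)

Group the elements of G by the cyclic subgroup they generate; each cyclic subgroup of order d accounts for φ(d) elements.
Cyclic subgroups by order — order 1: 1; order 2: 1; order 5: 6; order 10: 6.
Total: 14.

14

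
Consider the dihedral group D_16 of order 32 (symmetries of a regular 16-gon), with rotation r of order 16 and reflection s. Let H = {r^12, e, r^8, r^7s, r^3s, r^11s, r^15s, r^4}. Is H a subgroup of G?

Yes

|H| = 8 divides |G| = 32, consistent with Lagrange.
H contains the identity, every element's inverse is in H, and H is closed under ·: it is a subgroup.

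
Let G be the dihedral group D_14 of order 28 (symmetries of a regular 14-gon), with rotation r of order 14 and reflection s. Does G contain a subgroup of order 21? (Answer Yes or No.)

No

21 does not divide |G| = 28, so by Lagrange no subgroup of order 21 exists.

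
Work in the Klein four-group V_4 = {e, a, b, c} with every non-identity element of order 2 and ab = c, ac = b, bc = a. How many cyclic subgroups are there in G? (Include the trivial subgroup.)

4

Each element a generates a cyclic subgroup ⟨a⟩; distinct elements may generate the same one (a cyclic group of order d has φ(d) generators).
Cyclic subgroups by order — order 1: 1; order 2: 3.
Total: 4.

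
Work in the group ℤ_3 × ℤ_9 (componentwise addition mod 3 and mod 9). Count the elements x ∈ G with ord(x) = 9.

18

An element (a,b) has order lcm(ord(a), ord(b)); count pairs with lcm equal to 9.
Enumerating gives 18 such elements.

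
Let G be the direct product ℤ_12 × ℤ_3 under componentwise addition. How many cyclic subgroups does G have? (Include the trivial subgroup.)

15

Group the elements of G by the cyclic subgroup they generate; each cyclic subgroup of order d accounts for φ(d) elements.
Cyclic subgroups by order — order 1: 1; order 2: 1; order 3: 4; order 4: 1; order 6: 4; order 12: 4.
Total: 15.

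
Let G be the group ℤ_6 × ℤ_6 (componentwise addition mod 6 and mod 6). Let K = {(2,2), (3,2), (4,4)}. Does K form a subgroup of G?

No

The identity (0,0) ∉ K, so K is not a subgroup.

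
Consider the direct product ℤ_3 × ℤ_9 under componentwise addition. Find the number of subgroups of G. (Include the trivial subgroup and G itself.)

10

|G| = 27, so by Lagrange every subgroup order divides 27. Divisors: 1, 3, 9, 27.
Subgroups by order — order 1: 1; order 3: 4; order 9: 4; order 27: 1.
Total: 1 + 4 + 4 + 1 = 10.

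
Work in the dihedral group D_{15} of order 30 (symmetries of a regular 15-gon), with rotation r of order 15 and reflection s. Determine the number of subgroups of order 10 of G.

|G| = 30 and 10 | 30, so subgroups of order 10 are possible by Lagrange.
The subgroups of order 10 are: {e, r^3, r^6, r^9, r^12, rs, r^4s, r^7s, r^10s, r^13s}; {e, r^3, r^6, r^9, r^12, r^2s, r^5s, r^8s, r^11s, r^14s}; {e, r^3, r^6, r^9, r^12, s, r^3s, r^6s, r^9s, r^12s}.
So G has 3 subgroups of order 10.

3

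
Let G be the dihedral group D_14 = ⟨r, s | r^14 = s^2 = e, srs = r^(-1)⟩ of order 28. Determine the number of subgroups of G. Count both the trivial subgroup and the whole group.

28

|G| = 28, so by Lagrange every subgroup order divides 28. Divisors: 1, 2, 4, 7, 14, 28.
Subgroups by order — order 1: 1; order 2: 15; order 4: 7; order 7: 1; order 14: 3; order 28: 1.
Total: 1 + 15 + 7 + 1 + 3 + 1 = 28.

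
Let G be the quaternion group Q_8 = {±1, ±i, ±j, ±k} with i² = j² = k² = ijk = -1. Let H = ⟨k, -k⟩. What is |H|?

|⟨k⟩| = 4 and |⟨-k⟩| = 4, so |H| is a multiple of lcm(4, 4) = 4 and divides |G| = 8.
Closing under the operation: H = {1, -1, k, -k}, so |H| = 4.

4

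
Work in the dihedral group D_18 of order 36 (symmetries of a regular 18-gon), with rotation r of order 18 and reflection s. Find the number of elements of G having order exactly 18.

6

The elements of order 18 are: r, r^5, r^7, r^11, r^13, r^17.
That's 6.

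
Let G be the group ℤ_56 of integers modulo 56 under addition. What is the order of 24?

In ℤ_56, the order of an element a is n/gcd(a, n).
gcd(24, 56) = 8, so |⟨24⟩| = 56/8 = 7.

7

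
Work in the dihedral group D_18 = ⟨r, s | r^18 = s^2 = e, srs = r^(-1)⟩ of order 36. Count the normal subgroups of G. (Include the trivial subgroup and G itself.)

G has 45 subgroups. Checking conjugation-invariance by order — order 1: 1/1 normal; order 2: 1/19 normal; order 3: 1/1 normal; order 4: 0/9 normal; order 6: 1/7 normal; order 9: 1/1 normal; order 12: 0/3 normal; order 18: 3/3 normal; order 36: 1/1 normal.
Total normal subgroups: 9.

9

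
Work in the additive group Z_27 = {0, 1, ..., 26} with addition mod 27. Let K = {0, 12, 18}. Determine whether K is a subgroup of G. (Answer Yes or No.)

No

18 ∈ K but its inverse 9 ∉ K, so K is not a subgroup.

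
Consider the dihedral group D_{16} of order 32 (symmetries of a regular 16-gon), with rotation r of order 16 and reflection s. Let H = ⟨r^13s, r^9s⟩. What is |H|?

|⟨r^13s⟩| = 2 and |⟨r^9s⟩| = 2, so |H| is a multiple of lcm(2, 2) = 2 and divides |G| = 32.
Closing under the operation: H = {e, r^4, r^8, r^12, rs, r^5s, r^9s, r^13s}, so |H| = 8.

8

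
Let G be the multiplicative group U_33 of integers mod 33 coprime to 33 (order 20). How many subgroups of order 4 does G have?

|G| = 20 and 4 | 20, so subgroups of order 4 are possible by Lagrange.
The subgroups of order 4 are: {1, 10, 23, 32}.
So G has 1 subgroup of order 4.

1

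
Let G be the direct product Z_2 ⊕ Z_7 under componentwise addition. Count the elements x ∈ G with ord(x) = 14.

An element (a,b) has order lcm(ord(a), ord(b)); count pairs with lcm equal to 14.
Enumerating gives 6 such elements.

6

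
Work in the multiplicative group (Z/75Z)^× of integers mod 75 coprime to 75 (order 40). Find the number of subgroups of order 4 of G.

|G| = 40 and 4 | 40, so subgroups of order 4 are possible by Lagrange.
The subgroups of order 4 are: {1, 26, 49, 74}; {1, 32, 49, 68}; {1, 7, 43, 49}.
So G has 3 subgroups of order 4.

3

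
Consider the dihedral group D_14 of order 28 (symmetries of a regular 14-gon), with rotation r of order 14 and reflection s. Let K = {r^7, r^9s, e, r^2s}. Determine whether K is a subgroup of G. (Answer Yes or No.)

|K| = 4 divides |G| = 28, consistent with Lagrange.
K contains the identity, every element's inverse is in K, and K is closed under ·: it is a subgroup.

Yes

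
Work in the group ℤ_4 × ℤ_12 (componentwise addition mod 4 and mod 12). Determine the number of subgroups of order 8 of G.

|G| = 48 and 8 | 48, so subgroups of order 8 are possible by Lagrange.
The subgroups of order 8 are: {(0,0), (0,3), (0,6), (0,9), (2,0), (2,3), (2,6), (2,9)}; {(0,0), (0,6), (1,0), (1,6), (2,0), (2,6), (3,0), (3,6)}; {(0,0), (0,6), (1,3), (1,9), (2,0), (2,6), (3,3), (3,9)}.
So G has 3 subgroups of order 8.

3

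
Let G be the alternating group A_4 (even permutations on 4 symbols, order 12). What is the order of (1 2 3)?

3

Computing powers of (1 2 3): the smallest k with ((1 2 3))^k = e is k = 3.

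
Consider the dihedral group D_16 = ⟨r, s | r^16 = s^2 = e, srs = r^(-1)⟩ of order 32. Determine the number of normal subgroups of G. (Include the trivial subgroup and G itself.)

8

G has 36 subgroups. Checking conjugation-invariance by order — order 1: 1/1 normal; order 2: 1/17 normal; order 4: 1/9 normal; order 8: 1/5 normal; order 16: 3/3 normal; order 32: 1/1 normal.
Total normal subgroups: 8.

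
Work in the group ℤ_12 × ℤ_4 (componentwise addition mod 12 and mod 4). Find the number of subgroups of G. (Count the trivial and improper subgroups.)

30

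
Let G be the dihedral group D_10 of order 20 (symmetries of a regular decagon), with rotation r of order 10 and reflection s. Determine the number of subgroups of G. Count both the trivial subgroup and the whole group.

|G| = 20, so by Lagrange every subgroup order divides 20. Divisors: 1, 2, 4, 5, 10, 20.
Subgroups by order — order 1: 1; order 2: 11; order 4: 5; order 5: 1; order 10: 3; order 20: 1.
Total: 1 + 11 + 5 + 1 + 3 + 1 = 22.

22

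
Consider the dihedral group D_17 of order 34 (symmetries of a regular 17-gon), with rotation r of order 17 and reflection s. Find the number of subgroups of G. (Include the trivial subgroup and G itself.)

20

|G| = 34, so by Lagrange every subgroup order divides 34. Divisors: 1, 2, 17, 34.
Subgroups by order — order 1: 1; order 2: 17; order 17: 1; order 34: 1.
Total: 1 + 17 + 1 + 1 = 20.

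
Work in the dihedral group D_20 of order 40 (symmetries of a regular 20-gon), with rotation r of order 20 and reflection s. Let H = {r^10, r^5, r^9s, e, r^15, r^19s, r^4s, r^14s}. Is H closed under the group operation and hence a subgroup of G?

|H| = 8 divides |G| = 40, consistent with Lagrange.
H contains the identity, every element's inverse is in H, and H is closed under ·: it is a subgroup.

Yes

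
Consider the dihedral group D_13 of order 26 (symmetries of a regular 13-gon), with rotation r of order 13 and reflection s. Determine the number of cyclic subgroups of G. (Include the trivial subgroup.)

A cyclic subgroup of order d is generated by each of its φ(d) elements of order d, so the cyclic subgroups of order d number (#elements of order d)/φ(d).
Cyclic subgroups by order — order 1: 1; order 2: 13; order 13: 1.
Total: 15.

15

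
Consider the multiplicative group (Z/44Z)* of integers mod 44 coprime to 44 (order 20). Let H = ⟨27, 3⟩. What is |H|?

|⟨27⟩| = 10 and |⟨3⟩| = 10, so |H| is a multiple of lcm(10, 10) = 10 and divides |G| = 20.
Closing under the operation: H = {1, 3, 5, 9, 15, 23, 25, 27, 31, 37}, so |H| = 10.

10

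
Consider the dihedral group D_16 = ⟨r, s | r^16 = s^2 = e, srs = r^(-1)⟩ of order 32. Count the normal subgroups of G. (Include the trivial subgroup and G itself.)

8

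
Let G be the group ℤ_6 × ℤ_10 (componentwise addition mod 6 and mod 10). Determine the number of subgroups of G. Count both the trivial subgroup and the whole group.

20

|G| = 60, so by Lagrange every subgroup order divides 60. Divisors: 1, 2, 3, 4, 5, 6, 10, 12, 15, 20, 30, 60.
Subgroups by order — order 1: 1; order 2: 3; order 3: 1; order 4: 1; order 5: 1; order 6: 3; order 10: 3; order 12: 1; order 15: 1; order 20: 1; order 30: 3; order 60: 1.
Total: 1 + 3 + 1 + 1 + 1 + 3 + 3 + 1 + 1 + 1 + 3 + 1 = 20.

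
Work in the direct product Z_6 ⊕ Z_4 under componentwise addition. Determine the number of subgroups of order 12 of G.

3

|G| = 24 and 12 | 24, so subgroups of order 12 are possible by Lagrange.
The subgroups of order 12 are: {(0,0), (0,1), (0,2), (0,3), (2,0), (2,1), (2,2), (2,3), (4,0), (4,1), (4,2), (4,3)}; {(0,0), (0,2), (1,0), (1,2), (2,0), (2,2), (3,0), (3,2), (4,0), (4,2), (5,0), (5,2)}; {(0,0), (0,2), (1,1), (1,3), (2,0), (2,2), (3,1), (3,3), (4,0), (4,2), (5,1), (5,3)}.
So G has 3 subgroups of order 12.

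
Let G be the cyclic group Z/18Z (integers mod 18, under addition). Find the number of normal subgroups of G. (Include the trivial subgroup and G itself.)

6

G is abelian, so every subgroup is normal.
G has 6 subgroups in total, hence 6 normal subgroups.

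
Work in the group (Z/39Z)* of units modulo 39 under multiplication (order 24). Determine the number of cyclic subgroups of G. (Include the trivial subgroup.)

12

Group the elements of G by the cyclic subgroup they generate; each cyclic subgroup of order d accounts for φ(d) elements.
Cyclic subgroups by order — order 1: 1; order 2: 3; order 3: 1; order 4: 2; order 6: 3; order 12: 2.
Total: 12.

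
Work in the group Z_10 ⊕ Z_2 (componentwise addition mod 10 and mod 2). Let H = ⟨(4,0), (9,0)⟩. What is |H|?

|⟨(4,0)⟩| = 5 and |⟨(9,0)⟩| = 10, so |H| is a multiple of lcm(5, 10) = 10 and divides |G| = 20.
Closing under the operation: H = {(0,0), (1,0), (2,0), (3,0), (4,0), (5,0), (6,0), (7,0), (8,0), (9,0)}, so |H| = 10.

10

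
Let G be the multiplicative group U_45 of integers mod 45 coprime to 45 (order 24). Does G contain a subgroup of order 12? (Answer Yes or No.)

Yes

12 | 24. A subgroup of order 12 is {1, 4, 11, 14, 16, 19, 26, 29, 31, 34, 41, 44}.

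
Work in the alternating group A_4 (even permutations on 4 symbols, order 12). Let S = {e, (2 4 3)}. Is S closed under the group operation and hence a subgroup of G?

No

(2 4 3) ∈ S but its inverse (2 3 4) ∉ S, so S is not a subgroup.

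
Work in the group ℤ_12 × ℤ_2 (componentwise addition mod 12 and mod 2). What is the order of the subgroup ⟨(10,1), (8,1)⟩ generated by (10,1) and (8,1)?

|⟨(10,1)⟩| = 6 and |⟨(8,1)⟩| = 6, so |H| is a multiple of lcm(6, 6) = 6 and divides |G| = 24.
Closing under the operation: H = {(0,0), (0,1), (2,0), (2,1), (4,0), (4,1), (6,0), (6,1), (8,0), (8,1), (10,0), (10,1)}, so |H| = 12.

12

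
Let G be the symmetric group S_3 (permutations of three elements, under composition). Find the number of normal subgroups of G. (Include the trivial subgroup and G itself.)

G has 6 subgroups. Checking conjugation-invariance by order — order 1: 1/1 normal; order 2: 0/3 normal; order 3: 1/1 normal; order 6: 1/1 normal.
Total normal subgroups: 3.

3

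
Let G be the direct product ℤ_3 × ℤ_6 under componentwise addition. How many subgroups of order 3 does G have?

|G| = 18 and 3 | 18, so subgroups of order 3 are possible by Lagrange.
The subgroups of order 3 are: {(0,0), (0,2), (0,4)}; {(0,0), (1,0), (2,0)}; {(0,0), (1,2), (2,4)}; {(0,0), (1,4), (2,2)}.
So G has 4 subgroups of order 3.

4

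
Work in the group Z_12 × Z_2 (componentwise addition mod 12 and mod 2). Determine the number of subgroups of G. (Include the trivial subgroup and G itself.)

16

|G| = 24, so by Lagrange every subgroup order divides 24. Divisors: 1, 2, 3, 4, 6, 8, 12, 24.
Subgroups by order — order 1: 1; order 2: 3; order 3: 1; order 4: 3; order 6: 3; order 8: 1; order 12: 3; order 24: 1.
Total: 1 + 3 + 1 + 3 + 3 + 1 + 3 + 1 = 16.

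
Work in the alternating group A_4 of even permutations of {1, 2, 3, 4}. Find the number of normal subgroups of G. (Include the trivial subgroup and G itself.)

3

G has 10 subgroups. Checking conjugation-invariance by order — order 1: 1/1 normal; order 2: 0/3 normal; order 3: 0/4 normal; order 4: 1/1 normal; order 12: 1/1 normal.
Total normal subgroups: 3.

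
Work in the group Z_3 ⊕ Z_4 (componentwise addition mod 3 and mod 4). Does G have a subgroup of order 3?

Yes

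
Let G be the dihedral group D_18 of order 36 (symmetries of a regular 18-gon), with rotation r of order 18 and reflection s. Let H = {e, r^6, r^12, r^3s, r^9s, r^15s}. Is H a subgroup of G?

Yes

|H| = 6 divides |G| = 36, consistent with Lagrange.
H contains the identity, every element's inverse is in H, and H is closed under ·: it is a subgroup.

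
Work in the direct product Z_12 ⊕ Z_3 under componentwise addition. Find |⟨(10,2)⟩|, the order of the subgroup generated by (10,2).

The order of (10,2) in Z_12 × Z_3 is lcm(ord(10) in Z_12, ord(2) in Z_3).
ord(10) = 6 and ord(2) = 3, so |⟨(10,2)⟩| = lcm(6, 3) = 6.

6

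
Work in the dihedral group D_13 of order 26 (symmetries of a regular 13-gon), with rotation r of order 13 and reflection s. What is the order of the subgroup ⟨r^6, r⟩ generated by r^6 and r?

13

|⟨r^6⟩| = 13 and |⟨r⟩| = 13, so |H| is a multiple of lcm(13, 13) = 13 and divides |G| = 26.
Closing under the operation: H = {e, r, r^2, r^3, r^4, r^5, r^6, r^7, r^8, r^9, r^10, r^11, r^12}, so |H| = 13.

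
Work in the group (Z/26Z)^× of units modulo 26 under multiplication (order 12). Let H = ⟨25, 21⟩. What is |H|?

|⟨25⟩| = 2 and |⟨21⟩| = 4, so |H| is a multiple of lcm(2, 4) = 4 and divides |G| = 12.
Closing under the operation: H = {1, 5, 21, 25}, so |H| = 4.

4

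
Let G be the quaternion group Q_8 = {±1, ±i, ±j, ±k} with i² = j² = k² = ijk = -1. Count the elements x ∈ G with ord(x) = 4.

The elements of order 4 are: i, -i, j, -j, k, -k.
That's 6.

6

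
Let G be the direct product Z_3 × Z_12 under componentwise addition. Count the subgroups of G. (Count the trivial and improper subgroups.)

18

|G| = 36, so by Lagrange every subgroup order divides 36. Divisors: 1, 2, 3, 4, 6, 9, 12, 18, 36.
Subgroups by order — order 1: 1; order 2: 1; order 3: 4; order 4: 1; order 6: 4; order 9: 1; order 12: 4; order 18: 1; order 36: 1.
Total: 1 + 1 + 4 + 1 + 4 + 1 + 4 + 1 + 1 = 18.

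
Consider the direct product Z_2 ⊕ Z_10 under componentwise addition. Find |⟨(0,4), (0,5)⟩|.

|⟨(0,4)⟩| = 5 and |⟨(0,5)⟩| = 2, so |H| is a multiple of lcm(5, 2) = 10 and divides |G| = 20.
Closing under the operation: H = {(0,0), (0,1), (0,2), (0,3), (0,4), (0,5), (0,6), (0,7), (0,8), (0,9)}, so |H| = 10.

10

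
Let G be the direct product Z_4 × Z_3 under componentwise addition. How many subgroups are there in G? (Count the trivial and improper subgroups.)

|G| = 12, so by Lagrange every subgroup order divides 12. Divisors: 1, 2, 3, 4, 6, 12.
Subgroups by order — order 1: 1; order 2: 1; order 3: 1; order 4: 1; order 6: 1; order 12: 1.
Total: 1 + 1 + 1 + 1 + 1 + 1 = 6.

6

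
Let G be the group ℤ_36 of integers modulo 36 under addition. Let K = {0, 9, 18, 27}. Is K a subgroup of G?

Yes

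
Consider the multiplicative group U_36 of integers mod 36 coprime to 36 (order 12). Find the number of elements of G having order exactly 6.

The elements of order 6 are: 5, 7, 11, 23, 29, 31.
That's 6.

6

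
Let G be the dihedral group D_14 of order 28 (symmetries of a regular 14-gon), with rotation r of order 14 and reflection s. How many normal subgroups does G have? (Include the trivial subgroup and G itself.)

G has 28 subgroups. Checking conjugation-invariance by order — order 1: 1/1 normal; order 2: 1/15 normal; order 4: 0/7 normal; order 7: 1/1 normal; order 14: 3/3 normal; order 28: 1/1 normal.
Total normal subgroups: 7.

7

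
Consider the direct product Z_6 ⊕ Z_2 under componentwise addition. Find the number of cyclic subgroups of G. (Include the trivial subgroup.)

8

Group the elements of G by the cyclic subgroup they generate; each cyclic subgroup of order d accounts for φ(d) elements.
Cyclic subgroups by order — order 1: 1; order 2: 3; order 3: 1; order 6: 3.
Total: 8.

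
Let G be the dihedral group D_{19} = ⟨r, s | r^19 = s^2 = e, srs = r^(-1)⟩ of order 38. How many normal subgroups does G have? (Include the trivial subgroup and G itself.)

G has 22 subgroups. Checking conjugation-invariance by order — order 1: 1/1 normal; order 2: 0/19 normal; order 19: 1/1 normal; order 38: 1/1 normal.
Total normal subgroups: 3.

3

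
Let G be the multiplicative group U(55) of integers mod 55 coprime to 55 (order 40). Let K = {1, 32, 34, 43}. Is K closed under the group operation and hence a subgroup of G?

|K| = 4 divides |G| = 40, consistent with Lagrange.
K contains the identity, every element's inverse is in K, and K is closed under ·: it is a subgroup.
In fact K = ⟨32⟩.

Yes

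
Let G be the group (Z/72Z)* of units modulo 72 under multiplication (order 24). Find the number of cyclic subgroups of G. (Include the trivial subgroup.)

16

Each element a generates a cyclic subgroup ⟨a⟩; distinct elements may generate the same one (a cyclic group of order d has φ(d) generators).
Cyclic subgroups by order — order 1: 1; order 2: 7; order 3: 1; order 6: 7.
Total: 16.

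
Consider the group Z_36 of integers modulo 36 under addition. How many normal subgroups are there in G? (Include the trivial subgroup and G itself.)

G is abelian, so every subgroup is normal.
G has 9 subgroups in total, hence 9 normal subgroups.

9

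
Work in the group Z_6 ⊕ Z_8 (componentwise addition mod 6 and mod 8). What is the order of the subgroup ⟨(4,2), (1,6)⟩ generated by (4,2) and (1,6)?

24

|⟨(4,2)⟩| = 12 and |⟨(1,6)⟩| = 12, so |H| is a multiple of lcm(12, 12) = 12 and divides |G| = 48.
Closing under the operation: H = {(0,0), (0,2), (0,4), (0,6), (1,0), (1,2), (1,4), (1,6), (2,0), (2,2), (2,4), (2,6), (3,0), (3,2), (3,4), (3,6), (4,0), (4,2), (4,4), (4,6), (5,0), (5,2), (5,4), (5,6)}, so |H| = 24.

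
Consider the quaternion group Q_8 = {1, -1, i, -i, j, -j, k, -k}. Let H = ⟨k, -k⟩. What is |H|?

4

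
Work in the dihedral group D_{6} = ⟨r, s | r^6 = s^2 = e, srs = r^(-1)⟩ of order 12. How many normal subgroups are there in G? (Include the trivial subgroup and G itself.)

G has 16 subgroups. Checking conjugation-invariance by order — order 1: 1/1 normal; order 2: 1/7 normal; order 3: 1/1 normal; order 4: 0/3 normal; order 6: 3/3 normal; order 12: 1/1 normal.
Total normal subgroups: 7.

7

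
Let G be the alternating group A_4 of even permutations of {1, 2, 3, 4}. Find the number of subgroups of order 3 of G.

4

|G| = 12 and 3 | 12, so subgroups of order 3 are possible by Lagrange.
The subgroups of order 3 are: {e, (1 2 3), (1 3 2)}; {e, (1 2 4), (1 4 2)}; {e, (1 3 4), (1 4 3)}; {e, (2 3 4), (2 4 3)}.
So G has 4 subgroups of order 3.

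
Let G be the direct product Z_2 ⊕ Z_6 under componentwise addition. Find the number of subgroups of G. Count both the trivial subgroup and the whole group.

10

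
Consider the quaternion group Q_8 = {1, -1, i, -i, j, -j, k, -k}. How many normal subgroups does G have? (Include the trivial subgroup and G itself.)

6

G has 6 subgroups. Checking conjugation-invariance by order — order 1: 1/1 normal; order 2: 1/1 normal; order 4: 3/3 normal; order 8: 1/1 normal.
Total normal subgroups: 6.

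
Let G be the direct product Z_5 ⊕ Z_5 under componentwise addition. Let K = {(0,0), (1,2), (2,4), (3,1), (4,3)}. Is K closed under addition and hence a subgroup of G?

Yes

|K| = 5 divides |G| = 25, consistent with Lagrange.
K contains the identity, every element's inverse is in K, and K is closed under +: it is a subgroup.
In fact K = ⟨(4,3)⟩.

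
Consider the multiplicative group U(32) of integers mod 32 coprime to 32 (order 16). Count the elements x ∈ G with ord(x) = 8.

8

The elements of order 8 are: 3, 5, 11, 13, 19, 21, 27, 29.
That's 8.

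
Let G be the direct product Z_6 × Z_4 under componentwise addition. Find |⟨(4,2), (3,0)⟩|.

12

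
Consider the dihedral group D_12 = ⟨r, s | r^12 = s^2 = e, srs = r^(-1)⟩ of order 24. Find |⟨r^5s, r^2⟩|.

12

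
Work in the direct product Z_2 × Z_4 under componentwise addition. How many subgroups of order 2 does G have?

3

|G| = 8 and 2 | 8, so subgroups of order 2 are possible by Lagrange.
The subgroups of order 2 are: {(0,0), (0,2)}; {(0,0), (1,0)}; {(0,0), (1,2)}.
So G has 3 subgroups of order 2.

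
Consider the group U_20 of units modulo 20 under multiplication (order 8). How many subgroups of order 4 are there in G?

3

|G| = 8 and 4 | 8, so subgroups of order 4 are possible by Lagrange.
The subgroups of order 4 are: {1, 9, 11, 19}; {1, 9, 13, 17}; {1, 3, 7, 9}.
So G has 3 subgroups of order 4.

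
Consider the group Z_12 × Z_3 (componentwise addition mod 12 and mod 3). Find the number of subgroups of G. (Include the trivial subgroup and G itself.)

|G| = 36, so by Lagrange every subgroup order divides 36. Divisors: 1, 2, 3, 4, 6, 9, 12, 18, 36.
Subgroups by order — order 1: 1; order 2: 1; order 3: 4; order 4: 1; order 6: 4; order 9: 1; order 12: 4; order 18: 1; order 36: 1.
Total: 1 + 1 + 4 + 1 + 4 + 1 + 4 + 1 + 1 = 18.

18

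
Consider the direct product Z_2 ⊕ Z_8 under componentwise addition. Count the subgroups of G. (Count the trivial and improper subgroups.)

11

|G| = 16, so by Lagrange every subgroup order divides 16. Divisors: 1, 2, 4, 8, 16.
Subgroups by order — order 1: 1; order 2: 3; order 4: 3; order 8: 3; order 16: 1.
Total: 1 + 3 + 3 + 3 + 1 = 11.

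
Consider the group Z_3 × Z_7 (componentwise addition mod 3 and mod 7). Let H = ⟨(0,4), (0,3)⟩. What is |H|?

7

|⟨(0,4)⟩| = 7 and |⟨(0,3)⟩| = 7, so |H| is a multiple of lcm(7, 7) = 7 and divides |G| = 21.
Closing under the operation: H = {(0,0), (0,1), (0,2), (0,3), (0,4), (0,5), (0,6)}, so |H| = 7.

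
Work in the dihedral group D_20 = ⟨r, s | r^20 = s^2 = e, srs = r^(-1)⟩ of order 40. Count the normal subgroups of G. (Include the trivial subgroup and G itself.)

9

G has 48 subgroups. Checking conjugation-invariance by order — order 1: 1/1 normal; order 2: 1/21 normal; order 4: 1/11 normal; order 5: 1/1 normal; order 8: 0/5 normal; order 10: 1/5 normal; order 20: 3/3 normal; order 40: 1/1 normal.
Total normal subgroups: 9.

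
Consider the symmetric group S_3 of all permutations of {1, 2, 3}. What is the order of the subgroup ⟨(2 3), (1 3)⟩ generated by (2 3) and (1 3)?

|⟨(2 3)⟩| = 2 and |⟨(1 3)⟩| = 2, so |H| is a multiple of lcm(2, 2) = 2 and divides |G| = 6.
Closing {(2 3), (1 3)} under the group operation gives all of G, so |H| = 6.

6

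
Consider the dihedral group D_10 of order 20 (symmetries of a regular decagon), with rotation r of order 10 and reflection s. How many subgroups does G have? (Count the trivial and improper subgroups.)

|G| = 20, so by Lagrange every subgroup order divides 20. Divisors: 1, 2, 4, 5, 10, 20.
Subgroups by order — order 1: 1; order 2: 11; order 4: 5; order 5: 1; order 10: 3; order 20: 1.
Total: 1 + 11 + 5 + 1 + 3 + 1 = 22.

22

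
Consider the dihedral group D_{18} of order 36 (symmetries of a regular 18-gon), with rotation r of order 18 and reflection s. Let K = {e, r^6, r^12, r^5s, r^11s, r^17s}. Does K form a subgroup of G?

|K| = 6 divides |G| = 36, consistent with Lagrange.
K contains the identity, every element's inverse is in K, and K is closed under ·: it is a subgroup.

Yes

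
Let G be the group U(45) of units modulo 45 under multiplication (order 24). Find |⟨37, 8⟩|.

8

|⟨37⟩| = 4 and |⟨8⟩| = 4, so |H| is a multiple of lcm(4, 4) = 4 and divides |G| = 24.
Closing under the operation: H = {1, 8, 17, 19, 26, 28, 37, 44}, so |H| = 8.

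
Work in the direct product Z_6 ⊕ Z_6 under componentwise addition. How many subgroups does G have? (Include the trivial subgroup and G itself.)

|G| = 36, so by Lagrange every subgroup order divides 36. Divisors: 1, 2, 3, 4, 6, 9, 12, 18, 36.
Subgroups by order — order 1: 1; order 2: 3; order 3: 4; order 4: 1; order 6: 12; order 9: 1; order 12: 4; order 18: 3; order 36: 1.
Total: 1 + 3 + 4 + 1 + 12 + 1 + 4 + 3 + 1 = 30.

30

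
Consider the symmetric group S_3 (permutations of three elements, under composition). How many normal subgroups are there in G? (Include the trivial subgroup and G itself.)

3

G has 6 subgroups. Checking conjugation-invariance by order — order 1: 1/1 normal; order 2: 0/3 normal; order 3: 1/1 normal; order 6: 1/1 normal.
Total normal subgroups: 3.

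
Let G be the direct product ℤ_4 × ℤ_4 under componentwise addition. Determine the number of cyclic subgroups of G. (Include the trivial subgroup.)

10

A cyclic subgroup of order d is generated by each of its φ(d) elements of order d, so the cyclic subgroups of order d number (#elements of order d)/φ(d).
Cyclic subgroups by order — order 1: 1; order 2: 3; order 4: 6.
Total: 10.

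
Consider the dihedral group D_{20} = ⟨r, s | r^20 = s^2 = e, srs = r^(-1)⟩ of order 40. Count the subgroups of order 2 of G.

|G| = 40 and 2 | 40, so subgroups of order 2 are possible by Lagrange.
The subgroups of order 2 are: {e, r^10}; {e, r^10s}; {e, r^11s}; {e, r^12s}; … (21 in all).
So G has 21 subgroups of order 2.

21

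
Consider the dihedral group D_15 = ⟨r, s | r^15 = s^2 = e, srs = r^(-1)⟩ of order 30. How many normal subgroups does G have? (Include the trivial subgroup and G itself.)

G has 28 subgroups. Checking conjugation-invariance by order — order 1: 1/1 normal; order 2: 0/15 normal; order 3: 1/1 normal; order 5: 1/1 normal; order 6: 0/5 normal; order 10: 0/3 normal; order 15: 1/1 normal; order 30: 1/1 normal.
Total normal subgroups: 5.

5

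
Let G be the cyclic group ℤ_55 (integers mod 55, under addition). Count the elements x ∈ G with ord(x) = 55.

In a cyclic group of order 55, the number of elements of order d (for d | 55) is φ(d).
φ(55) = 40.

40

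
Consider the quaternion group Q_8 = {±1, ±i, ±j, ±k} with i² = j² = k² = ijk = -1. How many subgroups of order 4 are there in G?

3

|G| = 8 and 4 | 8, so subgroups of order 4 are possible by Lagrange.
The subgroups of order 4 are: {1, -1, i, -i}; {1, -1, j, -j}; {1, -1, k, -k}.
So G has 3 subgroups of order 4.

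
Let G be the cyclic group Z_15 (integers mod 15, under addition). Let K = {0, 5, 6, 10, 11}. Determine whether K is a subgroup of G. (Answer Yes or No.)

6 ∈ K but its inverse 9 ∉ K, so K is not a subgroup.

No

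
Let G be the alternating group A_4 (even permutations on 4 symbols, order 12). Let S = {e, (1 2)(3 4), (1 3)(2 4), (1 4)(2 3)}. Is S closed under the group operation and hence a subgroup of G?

Yes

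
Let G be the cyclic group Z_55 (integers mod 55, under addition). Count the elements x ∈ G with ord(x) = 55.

40

In a cyclic group of order 55, the number of elements of order d (for d | 55) is φ(d).
φ(55) = 40.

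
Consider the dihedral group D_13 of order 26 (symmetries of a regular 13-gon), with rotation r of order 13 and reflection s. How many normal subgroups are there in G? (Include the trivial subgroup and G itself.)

G has 16 subgroups. Checking conjugation-invariance by order — order 1: 1/1 normal; order 2: 0/13 normal; order 13: 1/1 normal; order 26: 1/1 normal.
Total normal subgroups: 3.

3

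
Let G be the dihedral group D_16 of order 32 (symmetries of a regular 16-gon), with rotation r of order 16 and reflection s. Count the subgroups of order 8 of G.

|G| = 32 and 8 | 32, so subgroups of order 8 are possible by Lagrange.
The subgroups of order 8 are: {e, r^2, r^4, r^6, r^8, r^10, r^12, r^14}; {e, r^4, r^8, r^12, r^2s, r^6s, r^10s, r^14s}; {e, r^4, r^8, r^12, r^3s, r^7s, r^11s, r^15s}; {e, r^4, r^8, r^12, s, r^4s, r^8s, r^12s}; … (5 in all).
So G has 5 subgroups of order 8.

5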